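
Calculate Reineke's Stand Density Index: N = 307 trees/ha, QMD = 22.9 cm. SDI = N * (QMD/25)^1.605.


QMD/25 = 22.9/25 = 0.916
(0.916)^1.605 = exp(1.605 * ln(0.916)) = exp(1.605 * (-0.0877389)) = exp(-0.140821) = 0.868645
SDI = 307 * 0.868645 = 266.674 ≈ 267

267


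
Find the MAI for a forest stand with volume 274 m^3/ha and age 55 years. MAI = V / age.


MAI = 274 / 55 = 4.9818 ≈ 4.98 m^3/ha/yr

4.98 m^3/ha/yr


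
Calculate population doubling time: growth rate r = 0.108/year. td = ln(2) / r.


td = ln(2) / 0.108 = 0.693147 / 0.108 = 6.41803 ≈ 6.4 years

6.4 years


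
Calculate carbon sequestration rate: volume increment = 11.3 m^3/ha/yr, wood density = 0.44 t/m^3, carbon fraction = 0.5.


C = 11.3 * 0.44 * 0.5 = 2.486 ≈ 2.49 t C/ha/yr

2.49 t C/ha/yr


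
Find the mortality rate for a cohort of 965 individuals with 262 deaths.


Mortality rate = 262 / 965 = 0.271503 ≈ 0.2715

0.2715


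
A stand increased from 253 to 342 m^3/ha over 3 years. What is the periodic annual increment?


PAI = (V2 - V1) / period = (342 - 253) / 3 = 89 / 3 = 29.6667 ≈ 29.67 m^3/ha/yr

29.67 m^3/ha/yr


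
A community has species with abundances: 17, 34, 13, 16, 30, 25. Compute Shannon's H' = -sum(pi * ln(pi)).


Total N = 17 + 34 + 13 + 16 + 30 + 25 = 135
Per-species terms:
  p = 17/135 = 0.125926; ln(p) = -2.072061; p*ln(p) = 0.125926 * (-2.072061) = -0.260926
  p = 34/135 = 0.251852; ln(p) = -1.378914; p*ln(p) = 0.251852 * (-1.378914) = -0.347282
  p = 13/135 = 0.096296; ln(p) = -2.340328; p*ln(p) = 0.096296 * (-2.340328) = -0.225364
  p = 16/135 = 0.118519; ln(p) = -2.132682; p*ln(p) = 0.118519 * (-2.132682) = -0.252763
  p = 30/135 = 0.222222; ln(p) = -1.504078; p*ln(p) = 0.222222 * (-1.504078) = -0.334239
  p = 25/135 = 0.185185; ln(p) = -1.686400; p*ln(p) = 0.185185 * (-1.686400) = -0.312296
sum(p*ln(p)) = (-0.260926) + (-0.347282) + (-0.225364) + (-0.252763) + (-0.334239) + (-0.312296) = -1.732870
H' = -(-1.732870) = 1.732870 ≈ 1.7329

1.7329


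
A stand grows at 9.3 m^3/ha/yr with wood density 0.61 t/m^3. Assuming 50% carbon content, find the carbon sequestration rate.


C = 9.3 * 0.61 * 0.5 = 2.8365 ≈ 2.84 t C/ha/yr

2.84 t C/ha/yr


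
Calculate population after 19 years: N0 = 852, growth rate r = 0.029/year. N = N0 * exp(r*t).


r*t = 0.029 * 19 = 0.551
exp(0.551) = 1.73499
N = 852 * 1.73499 = 1478.21 ≈ 1478

1478


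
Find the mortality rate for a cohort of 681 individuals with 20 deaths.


Mortality rate = 20 / 681 = 0.029369 ≈ 0.0294

0.0294


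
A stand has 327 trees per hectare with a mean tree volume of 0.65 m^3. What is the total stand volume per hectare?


V_stand = 327 * 0.65 = 212.55 ≈ 212.6 m^3/ha

212.6 m^3/ha


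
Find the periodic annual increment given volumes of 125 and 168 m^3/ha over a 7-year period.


PAI = (V2 - V1) / period = (168 - 125) / 7 = 43 / 7 = 6.1429 ≈ 6.14 m^3/ha/yr

6.14 m^3/ha/yr


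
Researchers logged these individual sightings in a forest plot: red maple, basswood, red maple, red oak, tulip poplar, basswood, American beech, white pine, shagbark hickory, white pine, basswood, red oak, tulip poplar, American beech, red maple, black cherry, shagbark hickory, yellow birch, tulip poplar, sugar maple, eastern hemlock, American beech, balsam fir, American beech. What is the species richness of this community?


Total individuals logged = 24
Distinct species (count of individuals): red maple (3), basswood (3), red oak (2), tulip poplar (3), American beech (4), white pine (2), shagbark hickory (2), black cherry (1), yellow birch (1), sugar maple (1), eastern hemlock (1), balsam fir (1)
Species richness = number of distinct species = 12

12


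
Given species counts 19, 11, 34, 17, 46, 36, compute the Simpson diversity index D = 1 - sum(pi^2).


Total N = 19 + 11 + 34 + 17 + 46 + 36 = 163
Per-species terms:
  p = 19/163 = 0.116564; p^2 = 0.116564^2 = 0.013587
  p = 11/163 = 0.067485; p^2 = 0.067485^2 = 0.004554
  p = 34/163 = 0.208589; p^2 = 0.208589^2 = 0.043509
  p = 17/163 = 0.104294; p^2 = 0.104294^2 = 0.010877
  p = 46/163 = 0.282209; p^2 = 0.282209^2 = 0.079642
  p = 36/163 = 0.220859; p^2 = 0.220859^2 = 0.048779
sum(p^2) = 0.013587 + 0.004554 + 0.043509 + 0.010877 + 0.079642 + 0.048779 = 0.200948
D = 1 - 0.200948 = 0.799052 ≈ 0.7991

0.7991


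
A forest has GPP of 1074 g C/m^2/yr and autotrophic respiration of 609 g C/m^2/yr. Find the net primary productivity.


NPP = GPP - Ra = 1074 - 609 = 465 g C/m^2/yr

465 g C/m^2/yr


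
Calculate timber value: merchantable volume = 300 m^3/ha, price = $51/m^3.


Value = 300 * 51 = $15300/ha

$15300/ha


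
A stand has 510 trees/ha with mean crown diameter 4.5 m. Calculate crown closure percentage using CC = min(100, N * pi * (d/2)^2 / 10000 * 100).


(d/2)^2 = (4.5/2)^2 = 2.25^2 = 5.0625
Crown area = 3.141593 * 5.0625 = 15.9043 m^2
N * area / 10000 * 100 = 510 * 15.9043 / 10000 * 100 = 81.1119
CC = min(100, 81.1119) = 81.1119 ≈ 81.1%

81.1%


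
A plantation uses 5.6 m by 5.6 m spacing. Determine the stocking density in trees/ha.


N = 10000 / 5.6^2 = 10000 / 31.36 = 318.878 ≈ 319 trees/ha

319 trees/ha


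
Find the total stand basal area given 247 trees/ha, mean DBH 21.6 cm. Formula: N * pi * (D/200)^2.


(D/200)^2 = (21.6/200)^2 = 0.108^2 = 0.011664
Individual BA = 3.141593 * 0.011664 = 0.0366435 m^2
Stand BA = 247 * 0.0366435 = 9.05094 ≈ 9.05 m^2/ha

9.05 m^2/ha


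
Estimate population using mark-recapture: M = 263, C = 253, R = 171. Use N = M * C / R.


N = M * C / R = 263 * 253 / 171 = 66539 / 171 = 389.12 ≈ 389

389 individuals


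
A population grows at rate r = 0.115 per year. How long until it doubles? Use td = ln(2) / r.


td = ln(2) / 0.115 = 0.693147 / 0.115 = 6.02737 ≈ 6.0 years

6.0 years


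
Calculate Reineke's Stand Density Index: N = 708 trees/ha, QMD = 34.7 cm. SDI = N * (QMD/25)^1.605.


QMD/25 = 34.7/25 = 1.388
(1.388)^1.605 = exp(1.605 * ln(1.388)) = exp(1.605 * 0.327864) = exp(0.526222) = 1.69253
SDI = 708 * 1.69253 = 1198.31 ≈ 1198

1198


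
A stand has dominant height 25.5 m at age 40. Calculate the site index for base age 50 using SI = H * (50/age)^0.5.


50/40 = 1.25000
(1.25000)^0.5 = 1.11803
SI = 25.5 * 1.11803 = 28.5098 ≈ 28.5 m

28.5 m


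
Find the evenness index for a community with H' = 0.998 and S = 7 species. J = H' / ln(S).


ln(7) = 1.94591
J = H' / ln(S) = 0.998 / 1.94591 = 0.512871 ≈ 0.5129

0.5129


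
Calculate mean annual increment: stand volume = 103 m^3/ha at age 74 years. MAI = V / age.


MAI = 103 / 74 = 1.3919 ≈ 1.39 m^3/ha/yr

1.39 m^3/ha/yr


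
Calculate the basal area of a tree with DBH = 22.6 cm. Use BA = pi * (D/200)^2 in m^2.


D/200 = 22.6/200 = 0.113 m
(D/200)^2 = 0.113^2 = 0.012769
BA = 3.141593 * 0.012769 = 0.0401150 ≈ 0.0401 m^2

0.0401 m^2


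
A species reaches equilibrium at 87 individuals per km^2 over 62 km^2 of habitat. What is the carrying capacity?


K = 87 * 62 = 5394 individuals

5394 individuals


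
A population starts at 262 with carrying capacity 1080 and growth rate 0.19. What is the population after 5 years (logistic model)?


(K - N0)/N0 = (1080 - 262)/262 = 818/262 = 3.12214
r*t = 0.19 * 5 = 0.95; exp(-0.95) = 0.386741
3.12214 * 0.386741 = 1.20746
1 + 1.20746 = 2.20746
N = 1080 / 2.20746 = 489.250 ≈ 489

489


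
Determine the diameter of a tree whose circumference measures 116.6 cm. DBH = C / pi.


DBH = C / pi = 116.6 / 3.141593 = 37.1149 ≈ 37.11 cm

37.11 cm


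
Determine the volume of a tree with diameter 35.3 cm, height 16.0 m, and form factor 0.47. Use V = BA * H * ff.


(D/200)^2 = (35.3/200)^2 = 0.1765^2 = 0.03115225
BA = 3.141593 * 0.03115225 = 0.0978677 m^2
V = 0.0978677 * 16.0 * 0.47 = 0.735965 ≈ 0.736 m^3

0.736 m^3


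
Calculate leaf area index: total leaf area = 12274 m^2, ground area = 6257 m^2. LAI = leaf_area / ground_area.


LAI = 12274 / 6257 = 1.9616 ≈ 1.96

1.96


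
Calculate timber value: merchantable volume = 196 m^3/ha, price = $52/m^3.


Value = 196 * 52 = $10192/ha

$10192/ha


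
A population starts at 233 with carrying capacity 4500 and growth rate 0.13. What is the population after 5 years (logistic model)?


(K - N0)/N0 = (4500 - 233)/233 = 4267/233 = 18.3133
r*t = 0.13 * 5 = 0.65; exp(-0.65) = 0.522046
18.3133 * 0.522046 = 9.56039
1 + 9.56039 = 10.5604
N = 4500 / 10.5604 = 426.120 ≈ 426

426


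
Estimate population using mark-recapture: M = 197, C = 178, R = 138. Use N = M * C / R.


N = M * C / R = 197 * 178 / 138 = 35066 / 138 = 254.10 ≈ 254

254 individuals


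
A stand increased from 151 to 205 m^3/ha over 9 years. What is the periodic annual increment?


PAI = (V2 - V1) / period = (205 - 151) / 9 = 54 / 9 = 6.00 m^3/ha/yr

6.00 m^3/ha/yr


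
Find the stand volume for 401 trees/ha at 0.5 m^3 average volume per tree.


V_stand = 401 * 0.5 = 200.5 m^3/ha

200.5 m^3/ha


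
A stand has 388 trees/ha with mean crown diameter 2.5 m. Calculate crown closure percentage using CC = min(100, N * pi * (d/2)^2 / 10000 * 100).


(d/2)^2 = (2.5/2)^2 = 1.25^2 = 1.5625
Crown area = 3.141593 * 1.5625 = 4.90874 m^2
N * area / 10000 * 100 = 388 * 4.90874 / 10000 * 100 = 19.0459
CC = min(100, 19.0459) = 19.0459 ≈ 19.0%

19.0%


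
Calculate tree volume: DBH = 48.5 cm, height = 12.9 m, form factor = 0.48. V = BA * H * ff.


(D/200)^2 = (48.5/200)^2 = 0.2425^2 = 0.05880625
BA = 3.141593 * 0.05880625 = 0.184745 m^2
V = 0.184745 * 12.9 * 0.48 = 1.14394 ≈ 1.144 m^3

1.144 m^3


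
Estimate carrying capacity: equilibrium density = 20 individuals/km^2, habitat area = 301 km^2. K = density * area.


K = 20 * 301 = 6020 individuals

6020 individuals


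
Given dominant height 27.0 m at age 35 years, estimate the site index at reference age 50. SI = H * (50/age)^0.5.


50/35 = 1.42857
(1.42857)^0.5 = 1.19523
SI = 27.0 * 1.19523 = 32.2712 ≈ 32.3 m

32.3 m


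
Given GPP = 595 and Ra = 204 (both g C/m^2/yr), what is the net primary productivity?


NPP = GPP - Ra = 595 - 204 = 391 g C/m^2/yr

391 g C/m^2/yr


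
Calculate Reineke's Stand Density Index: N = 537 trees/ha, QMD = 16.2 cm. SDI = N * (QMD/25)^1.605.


QMD/25 = 16.2/25 = 0.648
(0.648)^1.605 = exp(1.605 * ln(0.648)) = exp(1.605 * (-0.433865)) = exp(-0.696353) = 0.498400
SDI = 537 * 0.498400 = 267.641 ≈ 268

268


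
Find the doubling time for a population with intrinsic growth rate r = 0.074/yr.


td = ln(2) / 0.074 = 0.693147 / 0.074 = 9.36685 ≈ 9.4 years

9.4 years


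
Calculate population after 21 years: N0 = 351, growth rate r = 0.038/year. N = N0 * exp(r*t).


r*t = 0.038 * 21 = 0.798
exp(0.798) = 2.22109
N = 351 * 2.22109 = 779.603 ≈ 780

780


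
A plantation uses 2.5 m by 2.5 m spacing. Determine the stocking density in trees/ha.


N = 10000 / 2.5^2 = 10000 / 6.25 = 1600.00 ≈ 1600 trees/ha

1600 trees/ha


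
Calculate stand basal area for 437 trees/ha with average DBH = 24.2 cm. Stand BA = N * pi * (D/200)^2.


(D/200)^2 = (24.2/200)^2 = 0.121^2 = 0.014641
Individual BA = 3.141593 * 0.014641 = 0.0459961 m^2
Stand BA = 437 * 0.0459961 = 20.1003 ≈ 20.10 m^2/ha

20.10 m^2/ha


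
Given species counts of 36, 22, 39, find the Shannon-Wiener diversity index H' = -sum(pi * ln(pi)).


Total N = 36 + 22 + 39 = 97
Per-species terms:
  p = 36/97 = 0.371134; ln(p) = -0.991192; p*ln(p) = 0.371134 * (-0.991192) = -0.367865
  p = 22/97 = 0.226804; ln(p) = -1.483669; p*ln(p) = 0.226804 * (-1.483669) = -0.336502
  p = 39/97 = 0.402062; ln(p) = -0.911149; p*ln(p) = 0.402062 * (-0.911149) = -0.366338
sum(p*ln(p)) = (-0.367865) + (-0.336502) + (-0.366338) = -1.070705
H' = -(-1.070705) = 1.070705 ≈ 1.0707

1.0707


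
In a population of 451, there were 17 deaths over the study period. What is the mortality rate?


Mortality rate = 17 / 451 = 0.037694 ≈ 0.0377

0.0377


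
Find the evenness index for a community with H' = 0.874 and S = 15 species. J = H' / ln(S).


ln(15) = 2.70805
J = H' / ln(S) = 0.874 / 2.70805 = 0.322741 ≈ 0.3227

0.3227


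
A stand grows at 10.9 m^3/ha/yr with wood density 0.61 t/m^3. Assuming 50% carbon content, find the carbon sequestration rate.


C = 10.9 * 0.61 * 0.5 = 3.3245 ≈ 3.32 t C/ha/yr

3.32 t C/ha/yr


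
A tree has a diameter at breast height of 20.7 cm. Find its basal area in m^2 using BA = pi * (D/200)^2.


D/200 = 20.7/200 = 0.1035 m
(D/200)^2 = 0.1035^2 = 0.01071225
BA = 3.141593 * 0.01071225 = 0.0336535 ≈ 0.0337 m^2

0.0337 m^2


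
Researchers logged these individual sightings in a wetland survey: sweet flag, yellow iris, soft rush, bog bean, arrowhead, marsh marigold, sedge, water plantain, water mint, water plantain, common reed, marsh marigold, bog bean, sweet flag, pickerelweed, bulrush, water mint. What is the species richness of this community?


Total individuals logged = 17
Distinct species (count of individuals): sweet flag (2), yellow iris (1), soft rush (1), bog bean (2), arrowhead (1), marsh marigold (2), sedge (1), water plantain (2), water mint (2), common reed (1), pickerelweed (1), bulrush (1)
Species richness = number of distinct species = 12

12


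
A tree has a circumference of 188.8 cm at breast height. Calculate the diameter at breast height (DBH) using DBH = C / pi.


DBH = C / pi = 188.8 / 3.141593 = 60.0969 ≈ 60.10 cm

60.10 cm


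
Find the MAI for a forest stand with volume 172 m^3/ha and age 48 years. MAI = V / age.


MAI = 172 / 48 = 3.5833 ≈ 3.58 m^3/ha/yr

3.58 m^3/ha/yr


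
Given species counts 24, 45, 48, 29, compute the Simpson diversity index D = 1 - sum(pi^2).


Total N = 24 + 45 + 48 + 29 = 146
Per-species terms:
  p = 24/146 = 0.164384; p^2 = 0.164384^2 = 0.027022
  p = 45/146 = 0.308219; p^2 = 0.308219^2 = 0.094999
  p = 48/146 = 0.328767; p^2 = 0.328767^2 = 0.108088
  p = 29/146 = 0.198630; p^2 = 0.198630^2 = 0.039454
sum(p^2) = 0.027022 + 0.094999 + 0.108088 + 0.039454 = 0.269563
D = 1 - 0.269563 = 0.730437 ≈ 0.7304

0.7304


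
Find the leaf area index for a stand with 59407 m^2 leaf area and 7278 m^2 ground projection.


LAI = 59407 / 7278 = 8.1625 ≈ 8.16

8.16


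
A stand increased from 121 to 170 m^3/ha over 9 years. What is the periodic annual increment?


PAI = (V2 - V1) / period = (170 - 121) / 9 = 49 / 9 = 5.4444 ≈ 5.44 m^3/ha/yr

5.44 m^3/ha/yr


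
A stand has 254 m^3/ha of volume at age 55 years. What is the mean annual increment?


MAI = 254 / 55 = 4.6182 ≈ 4.62 m^3/ha/yr

4.62 m^3/ha/yr


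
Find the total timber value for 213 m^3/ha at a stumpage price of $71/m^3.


Value = 213 * 71 = $15123/ha

$15123/ha


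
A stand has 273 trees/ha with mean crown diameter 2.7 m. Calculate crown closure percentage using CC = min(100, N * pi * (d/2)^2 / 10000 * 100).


(d/2)^2 = (2.7/2)^2 = 1.35^2 = 1.8225
Crown area = 3.141593 * 1.8225 = 5.72555 m^2
N * area / 10000 * 100 = 273 * 5.72555 / 10000 * 100 = 15.6308
CC = min(100, 15.6308) = 15.6308 ≈ 15.6%

15.6%


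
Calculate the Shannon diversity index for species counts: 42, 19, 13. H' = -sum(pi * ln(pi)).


Total N = 42 + 19 + 13 = 74
Per-species terms:
  p = 42/74 = 0.567568; ln(p) = -0.566395; p*ln(p) = 0.567568 * (-0.566395) = -0.321468
  p = 19/74 = 0.256757; ln(p) = -1.359625; p*ln(p) = 0.256757 * (-1.359625) = -0.349093
  p = 13/74 = 0.175676; ln(p) = -1.739114; p*ln(p) = 0.175676 * (-1.739114) = -0.305521
sum(p*ln(p)) = (-0.321468) + (-0.349093) + (-0.305521) = -0.976082
H' = -(-0.976082) = 0.976082 ≈ 0.9761

0.9761


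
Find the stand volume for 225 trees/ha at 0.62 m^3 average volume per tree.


V_stand = 225 * 0.62 = 139.5 m^3/ha

139.5 m^3/ha


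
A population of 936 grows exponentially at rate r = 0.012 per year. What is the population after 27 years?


r*t = 0.012 * 27 = 0.324
exp(0.324) = 1.38265
N = 936 * 1.38265 = 1294.16 ≈ 1294

1294


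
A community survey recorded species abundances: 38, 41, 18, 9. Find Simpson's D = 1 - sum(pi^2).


Total N = 38 + 41 + 18 + 9 = 106
Per-species terms:
  p = 38/106 = 0.358491; p^2 = 0.358491^2 = 0.128516
  p = 41/106 = 0.386792; p^2 = 0.386792^2 = 0.149608
  p = 18/106 = 0.169811; p^2 = 0.169811^2 = 0.028836
  p = 9/106 = 0.084906; p^2 = 0.084906^2 = 0.007209
sum(p^2) = 0.128516 + 0.149608 + 0.028836 + 0.007209 = 0.314169
D = 1 - 0.314169 = 0.685831 ≈ 0.6858

0.6858


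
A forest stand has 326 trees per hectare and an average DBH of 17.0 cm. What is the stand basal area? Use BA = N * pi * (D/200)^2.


(D/200)^2 = (17.0/200)^2 = 0.085^2 = 0.007225
Individual BA = 3.141593 * 0.007225 = 0.0226980 m^2
Stand BA = 326 * 0.0226980 = 7.39955 ≈ 7.40 m^2/ha

7.40 m^2/ha


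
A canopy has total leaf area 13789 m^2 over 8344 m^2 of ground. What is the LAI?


LAI = 13789 / 8344 = 1.6526 ≈ 1.65

1.65


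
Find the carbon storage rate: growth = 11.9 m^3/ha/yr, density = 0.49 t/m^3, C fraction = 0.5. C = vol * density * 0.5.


C = 11.9 * 0.49 * 0.5 = 2.9155 ≈ 2.92 t C/ha/yr

2.92 t C/ha/yr


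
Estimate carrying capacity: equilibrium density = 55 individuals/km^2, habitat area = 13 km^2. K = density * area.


K = 55 * 13 = 715 individuals

715 individuals


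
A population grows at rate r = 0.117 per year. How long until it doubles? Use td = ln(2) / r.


td = ln(2) / 0.117 = 0.693147 / 0.117 = 5.92433 ≈ 5.9 years

5.9 years


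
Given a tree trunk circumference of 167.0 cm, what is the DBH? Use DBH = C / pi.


DBH = C / pi = 167.0 / 3.141593 = 53.1577 ≈ 53.16 cm

53.16 cm


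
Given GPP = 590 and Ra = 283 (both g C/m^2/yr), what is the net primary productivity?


NPP = GPP - Ra = 590 - 283 = 307 g C/m^2/yr

307 g C/m^2/yr


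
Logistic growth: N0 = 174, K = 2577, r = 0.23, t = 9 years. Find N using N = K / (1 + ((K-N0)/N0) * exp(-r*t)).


(K - N0)/N0 = (2577 - 174)/174 = 2403/174 = 13.8103
r*t = 0.23 * 9 = 2.07; exp(-2.07) = 0.126186
13.8103 * 0.126186 = 1.74267
1 + 1.74267 = 2.74267
N = 2577 / 2.74267 = 939.595 ≈ 940

940


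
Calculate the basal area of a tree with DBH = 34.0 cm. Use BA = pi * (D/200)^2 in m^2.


D/200 = 34.0/200 = 0.17 m
(D/200)^2 = 0.17^2 = 0.0289
BA = 3.141593 * 0.0289 = 0.0907920 ≈ 0.0908 m^2

0.0908 m^2


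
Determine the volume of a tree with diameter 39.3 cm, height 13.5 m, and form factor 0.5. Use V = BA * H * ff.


(D/200)^2 = (39.3/200)^2 = 0.1965^2 = 0.03861225
BA = 3.141593 * 0.03861225 = 0.121304 m^2
V = 0.121304 * 13.5 * 0.5 = 0.818802 ≈ 0.819 m^3

0.819 m^3


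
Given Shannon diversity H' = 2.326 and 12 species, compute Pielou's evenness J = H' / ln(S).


ln(12) = 2.48491
J = H' / ln(S) = 2.326 / 2.48491 = 0.936050 ≈ 0.9361

0.9361


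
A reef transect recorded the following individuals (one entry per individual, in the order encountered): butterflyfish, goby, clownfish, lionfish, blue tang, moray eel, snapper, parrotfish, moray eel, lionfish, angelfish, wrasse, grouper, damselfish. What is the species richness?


Total individuals logged = 14
Distinct species (count of individuals): butterflyfish (1), goby (1), clownfish (1), lionfish (2), blue tang (1), moray eel (2), snapper (1), parrotfish (1), angelfish (1), wrasse (1), grouper (1), damselfish (1)
Species richness = number of distinct species = 12

12


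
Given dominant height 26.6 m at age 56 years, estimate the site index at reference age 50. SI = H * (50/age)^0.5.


50/56 = 0.892857
(0.892857)^0.5 = 0.944911
SI = 26.6 * 0.944911 = 25.1346 ≈ 25.1 m

25.1 m


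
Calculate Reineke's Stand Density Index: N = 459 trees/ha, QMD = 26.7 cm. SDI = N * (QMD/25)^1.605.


QMD/25 = 26.7/25 = 1.068
(1.068)^1.605 = exp(1.605 * ln(1.068)) = exp(1.605 * 0.0657877) = exp(0.105589) = 1.11137
SDI = 459 * 1.11137 = 510.119 ≈ 510

510


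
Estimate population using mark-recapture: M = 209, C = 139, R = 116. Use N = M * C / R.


N = M * C / R = 209 * 139 / 116 = 29051 / 116 = 250.44 ≈ 250

250 individuals


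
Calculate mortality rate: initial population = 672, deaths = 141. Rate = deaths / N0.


Mortality rate = 141 / 672 = 0.209821 ≈ 0.2098

0.2098


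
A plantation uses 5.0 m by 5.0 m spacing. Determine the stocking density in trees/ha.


N = 10000 / 5.0^2 = 10000 / 25 = 400.000 ≈ 400 trees/ha

400 trees/ha


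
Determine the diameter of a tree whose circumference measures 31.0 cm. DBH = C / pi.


DBH = C / pi = 31.0 / 3.141593 = 9.86761 ≈ 9.87 cm

9.87 cm


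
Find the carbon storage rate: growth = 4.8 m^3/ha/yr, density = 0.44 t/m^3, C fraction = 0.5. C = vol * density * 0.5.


C = 4.8 * 0.44 * 0.5 = 1.056 ≈ 1.06 t C/ha/yr

1.06 t C/ha/yr


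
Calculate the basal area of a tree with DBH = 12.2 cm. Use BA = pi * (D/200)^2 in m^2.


D/200 = 12.2/200 = 0.061 m
(D/200)^2 = 0.061^2 = 0.003721
BA = 3.141593 * 0.003721 = 0.0116899 ≈ 0.0117 m^2

0.0117 m^2


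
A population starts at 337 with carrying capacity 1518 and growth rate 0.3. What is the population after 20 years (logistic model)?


(K - N0)/N0 = (1518 - 337)/337 = 1181/337 = 3.50445
r*t = 0.3 * 20 = 6; exp(-6) = 0.00247875
3.50445 * 0.00247875 = 0.00868666
1 + 0.00868666 = 1.00869
N = 1518 / 1.00869 = 1504.92 ≈ 1505

1505


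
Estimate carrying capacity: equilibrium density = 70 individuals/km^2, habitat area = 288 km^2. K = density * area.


K = 70 * 288 = 20160 individuals

20160 individuals


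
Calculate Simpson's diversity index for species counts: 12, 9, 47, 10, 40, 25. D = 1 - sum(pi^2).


Total N = 12 + 9 + 47 + 10 + 40 + 25 = 143
Per-species terms:
  p = 12/143 = 0.083916; p^2 = 0.083916^2 = 0.007042
  p = 9/143 = 0.062937; p^2 = 0.062937^2 = 0.003961
  p = 47/143 = 0.328671; p^2 = 0.328671^2 = 0.108025
  p = 10/143 = 0.069930; p^2 = 0.069930^2 = 0.004890
  p = 40/143 = 0.279720; p^2 = 0.279720^2 = 0.078243
  p = 25/143 = 0.174825; p^2 = 0.174825^2 = 0.030564
sum(p^2) = 0.007042 + 0.003961 + 0.108025 + 0.004890 + 0.078243 + 0.030564 = 0.232725
D = 1 - 0.232725 = 0.767275 ≈ 0.7673

0.7673


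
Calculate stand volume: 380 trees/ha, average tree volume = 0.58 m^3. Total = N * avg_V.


V_stand = 380 * 0.58 = 220.4 m^3/ha

220.4 m^3/ha


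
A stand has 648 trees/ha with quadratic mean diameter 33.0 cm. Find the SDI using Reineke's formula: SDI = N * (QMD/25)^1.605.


QMD/25 = 33.0/25 = 1.32
(1.32)^1.605 = exp(1.605 * ln(1.32)) = exp(1.605 * 0.277632) = exp(0.445599) = 1.56143
SDI = 648 * 1.56143 = 1011.81 ≈ 1012

1012


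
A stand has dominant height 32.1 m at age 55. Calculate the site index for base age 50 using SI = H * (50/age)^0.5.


50/55 = 0.909091
(0.909091)^0.5 = 0.953463
SI = 32.1 * 0.953463 = 30.6062 ≈ 30.6 m

30.6 m


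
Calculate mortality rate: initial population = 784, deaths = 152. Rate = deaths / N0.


Mortality rate = 152 / 784 = 0.193878 ≈ 0.1939

0.1939


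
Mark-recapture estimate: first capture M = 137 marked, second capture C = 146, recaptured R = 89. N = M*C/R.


N = M * C / R = 137 * 146 / 89 = 20002 / 89 = 224.74 ≈ 225

225 individuals


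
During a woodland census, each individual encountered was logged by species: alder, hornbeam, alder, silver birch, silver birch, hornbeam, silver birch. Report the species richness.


Total individuals logged = 7
Distinct species (count of individuals): alder (2), hornbeam (2), silver birch (3)
Species richness = number of distinct species = 3

3


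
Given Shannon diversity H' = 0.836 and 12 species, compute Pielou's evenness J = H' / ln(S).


ln(12) = 2.48491
J = H' / ln(S) = 0.836 / 2.48491 = 0.336431 ≈ 0.3364

0.3364


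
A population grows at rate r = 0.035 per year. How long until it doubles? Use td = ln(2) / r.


td = ln(2) / 0.035 = 0.693147 / 0.035 = 19.8042 ≈ 19.8 years

19.8 years


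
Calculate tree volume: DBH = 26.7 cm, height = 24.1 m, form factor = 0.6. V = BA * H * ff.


(D/200)^2 = (26.7/200)^2 = 0.1335^2 = 0.01782225
BA = 3.141593 * 0.01782225 = 0.0559903 m^2
V = 0.0559903 * 24.1 * 0.6 = 0.809620 ≈ 0.810 m^3

0.810 m^3


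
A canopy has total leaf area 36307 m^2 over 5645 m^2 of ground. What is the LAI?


LAI = 36307 / 5645 = 6.4317 ≈ 6.43

6.43


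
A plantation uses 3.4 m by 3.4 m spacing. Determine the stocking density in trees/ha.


N = 10000 / 3.4^2 = 10000 / 11.56 = 865.052 ≈ 865 trees/ha

865 trees/ha


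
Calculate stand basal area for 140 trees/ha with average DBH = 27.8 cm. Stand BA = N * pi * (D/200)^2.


(D/200)^2 = (27.8/200)^2 = 0.139^2 = 0.019321
Individual BA = 3.141593 * 0.019321 = 0.0606987 m^2
Stand BA = 140 * 0.0606987 = 8.49782 ≈ 8.50 m^2/ha

8.50 m^2/ha


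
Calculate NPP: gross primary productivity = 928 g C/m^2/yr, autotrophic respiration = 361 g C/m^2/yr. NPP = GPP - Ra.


NPP = GPP - Ra = 928 - 361 = 567 g C/m^2/yr

567 g C/m^2/yr


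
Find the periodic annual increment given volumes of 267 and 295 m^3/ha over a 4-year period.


PAI = (V2 - V1) / period = (295 - 267) / 4 = 28 / 4 = 7.00 m^3/ha/yr

7.00 m^3/ha/yr


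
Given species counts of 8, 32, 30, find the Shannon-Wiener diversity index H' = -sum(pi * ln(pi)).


Total N = 8 + 32 + 30 = 70
Per-species terms:
  p = 8/70 = 0.114286; ln(p) = -2.169051; p*ln(p) = 0.114286 * (-2.169051) = -0.247892
  p = 32/70 = 0.457143; ln(p) = -0.782759; p*ln(p) = 0.457143 * (-0.782759) = -0.357833
  p = 30/70 = 0.428571; ln(p) = -0.847299; p*ln(p) = 0.428571 * (-0.847299) = -0.363128
sum(p*ln(p)) = (-0.247892) + (-0.357833) + (-0.363128) = -0.968853
H' = -(-0.968853) = 0.968853 ≈ 0.9689

0.9689


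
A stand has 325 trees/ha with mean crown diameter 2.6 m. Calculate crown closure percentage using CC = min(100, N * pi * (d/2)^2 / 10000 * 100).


(d/2)^2 = (2.6/2)^2 = 1.3^2 = 1.69
Crown area = 3.141593 * 1.69 = 5.30929 m^2
N * area / 10000 * 100 = 325 * 5.30929 / 10000 * 100 = 17.2552
CC = min(100, 17.2552) = 17.2552 ≈ 17.3%

17.3%


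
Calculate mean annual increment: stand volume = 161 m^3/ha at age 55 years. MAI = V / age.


MAI = 161 / 55 = 2.9273 ≈ 2.93 m^3/ha/yr

2.93 m^3/ha/yr


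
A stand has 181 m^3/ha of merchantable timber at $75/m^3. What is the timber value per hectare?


Value = 181 * 75 = $13575/ha

$13575/ha


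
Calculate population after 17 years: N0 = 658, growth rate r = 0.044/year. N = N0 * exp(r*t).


r*t = 0.044 * 17 = 0.748
exp(0.748) = 2.11277
N = 658 * 2.11277 = 1390.20 ≈ 1390

1390


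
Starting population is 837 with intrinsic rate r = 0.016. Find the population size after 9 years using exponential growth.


r*t = 0.016 * 9 = 0.144
exp(0.144) = 1.15488
N = 837 * 1.15488 = 966.635 ≈ 967

967


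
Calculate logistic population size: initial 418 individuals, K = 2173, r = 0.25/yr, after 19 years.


(K - N0)/N0 = (2173 - 418)/418 = 1755/418 = 4.19856
r*t = 0.25 * 19 = 4.75; exp(-4.75) = 0.00865170
4.19856 * 0.00865170 = 0.0363247
1 + 0.0363247 = 1.03632
N = 2173 / 1.03632 = 2096.84 ≈ 2097

2097


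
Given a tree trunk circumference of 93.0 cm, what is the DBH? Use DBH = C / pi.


DBH = C / pi = 93.0 / 3.141593 = 29.6028 ≈ 29.60 cm

29.60 cm


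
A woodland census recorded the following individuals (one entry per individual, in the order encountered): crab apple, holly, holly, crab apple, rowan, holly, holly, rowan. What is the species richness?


Total individuals logged = 8
Distinct species (count of individuals): crab apple (2), holly (4), rowan (2)
Species richness = number of distinct species = 3

3


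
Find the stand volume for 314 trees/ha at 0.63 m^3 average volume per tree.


V_stand = 314 * 0.63 = 197.82 ≈ 197.8 m^3/ha

197.8 m^3/ha


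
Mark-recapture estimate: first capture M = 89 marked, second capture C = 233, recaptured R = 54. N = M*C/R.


N = M * C / R = 89 * 233 / 54 = 20737 / 54 = 384.02 ≈ 384

384 individuals


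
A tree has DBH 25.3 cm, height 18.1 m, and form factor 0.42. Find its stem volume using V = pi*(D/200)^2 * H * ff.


(D/200)^2 = (25.3/200)^2 = 0.1265^2 = 0.01600225
BA = 3.141593 * 0.01600225 = 0.0502726 m^2
V = 0.0502726 * 18.1 * 0.42 = 0.382172 ≈ 0.382 m^3

0.382 m^3


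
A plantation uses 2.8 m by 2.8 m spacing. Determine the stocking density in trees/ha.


N = 10000 / 2.8^2 = 10000 / 7.84 = 1275.51 ≈ 1276 trees/ha

1276 trees/ha


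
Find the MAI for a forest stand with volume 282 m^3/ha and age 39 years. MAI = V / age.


MAI = 282 / 39 = 7.2308 ≈ 7.23 m^3/ha/yr

7.23 m^3/ha/yr


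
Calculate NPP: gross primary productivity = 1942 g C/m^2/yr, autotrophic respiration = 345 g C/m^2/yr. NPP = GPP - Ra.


NPP = GPP - Ra = 1942 - 345 = 1597 g C/m^2/yr

1597 g C/m^2/yr


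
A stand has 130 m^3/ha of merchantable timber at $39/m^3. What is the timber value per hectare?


Value = 130 * 39 = $5070/ha

$5070/ha


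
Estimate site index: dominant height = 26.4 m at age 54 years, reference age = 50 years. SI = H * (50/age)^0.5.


50/54 = 0.925926
(0.925926)^0.5 = 0.962250
SI = 26.4 * 0.962250 = 25.4034 ≈ 25.4 m

25.4 m


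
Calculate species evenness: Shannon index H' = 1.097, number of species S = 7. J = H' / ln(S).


ln(7) = 1.94591
J = H' / ln(S) = 1.097 / 1.94591 = 0.563747 ≈ 0.5637

0.5637


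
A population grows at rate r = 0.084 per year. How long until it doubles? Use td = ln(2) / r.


td = ln(2) / 0.084 = 0.693147 / 0.084 = 8.25175 ≈ 8.3 years

8.3 years


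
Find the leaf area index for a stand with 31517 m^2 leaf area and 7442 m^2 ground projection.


LAI = 31517 / 7442 = 4.2350 ≈ 4.24

4.24


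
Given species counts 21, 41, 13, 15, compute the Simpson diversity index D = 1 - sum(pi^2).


Total N = 21 + 41 + 13 + 15 = 90
Per-species terms:
  p = 21/90 = 0.233333; p^2 = 0.233333^2 = 0.054444
  p = 41/90 = 0.455556; p^2 = 0.455556^2 = 0.207531
  p = 13/90 = 0.144444; p^2 = 0.144444^2 = 0.020864
  p = 15/90 = 0.166667; p^2 = 0.166667^2 = 0.027778
sum(p^2) = 0.054444 + 0.207531 + 0.020864 + 0.027778 = 0.310617
D = 1 - 0.310617 = 0.689383 ≈ 0.6894

0.6894


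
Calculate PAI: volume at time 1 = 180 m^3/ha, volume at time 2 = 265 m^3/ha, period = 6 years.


PAI = (V2 - V1) / period = (265 - 180) / 6 = 85 / 6 = 14.1667 ≈ 14.17 m^3/ha/yr

14.17 m^3/ha/yr


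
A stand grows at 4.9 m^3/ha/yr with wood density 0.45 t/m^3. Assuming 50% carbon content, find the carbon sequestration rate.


C = 4.9 * 0.45 * 0.5 = 1.1025 ≈ 1.10 t C/ha/yr

1.10 t C/ha/yr


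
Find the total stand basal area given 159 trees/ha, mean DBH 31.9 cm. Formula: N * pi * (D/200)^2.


(D/200)^2 = (31.9/200)^2 = 0.1595^2 = 0.02544025
Individual BA = 3.141593 * 0.02544025 = 0.0799229 m^2
Stand BA = 159 * 0.0799229 = 12.7077 ≈ 12.71 m^2/ha

12.71 m^2/ha


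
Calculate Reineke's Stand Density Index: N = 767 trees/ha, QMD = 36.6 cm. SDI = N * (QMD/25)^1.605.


QMD/25 = 36.6/25 = 1.464
(1.464)^1.605 = exp(1.605 * ln(1.464)) = exp(1.605 * 0.381172) = exp(0.611781) = 1.84371
SDI = 767 * 1.84371 = 1414.13 ≈ 1414

1414


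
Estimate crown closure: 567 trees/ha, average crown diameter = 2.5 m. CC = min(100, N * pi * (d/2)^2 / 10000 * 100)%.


(d/2)^2 = (2.5/2)^2 = 1.25^2 = 1.5625
Crown area = 3.141593 * 1.5625 = 4.90874 m^2
N * area / 10000 * 100 = 567 * 4.90874 / 10000 * 100 = 27.8326
CC = min(100, 27.8326) = 27.8326 ≈ 27.8%

27.8%


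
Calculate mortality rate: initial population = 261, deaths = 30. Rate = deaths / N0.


Mortality rate = 30 / 261 = 0.114943 ≈ 0.1149

0.1149


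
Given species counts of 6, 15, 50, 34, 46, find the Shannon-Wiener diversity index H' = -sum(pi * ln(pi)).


Total N = 6 + 15 + 50 + 34 + 46 = 151
Per-species terms:
  p = 6/151 = 0.039735; ln(p) = -3.225523; p*ln(p) = 0.039735 * (-3.225523) = -0.128166
  p = 15/151 = 0.099338; ln(p) = -2.309227; p*ln(p) = 0.099338 * (-2.309227) = -0.229394
  p = 50/151 = 0.331126; ln(p) = -1.105256; p*ln(p) = 0.331126 * (-1.105256) = -0.365979
  p = 34/151 = 0.225166; ln(p) = -1.490917; p*ln(p) = 0.225166 * (-1.490917) = -0.335704
  p = 46/151 = 0.304636; ln(p) = -1.188638; p*ln(p) = 0.304636 * (-1.188638) = -0.362102
sum(p*ln(p)) = (-0.128166) + (-0.229394) + (-0.365979) + (-0.335704) + (-0.362102) = -1.421345
H' = -(-1.421345) = 1.421345 ≈ 1.4213

1.4213


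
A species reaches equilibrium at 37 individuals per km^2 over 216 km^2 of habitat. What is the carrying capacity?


K = 37 * 216 = 7992 individuals

7992 individuals


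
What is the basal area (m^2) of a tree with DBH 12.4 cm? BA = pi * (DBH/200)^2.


D/200 = 12.4/200 = 0.062 m
(D/200)^2 = 0.062^2 = 0.003844
BA = 3.141593 * 0.003844 = 0.0120763 ≈ 0.0121 m^2

0.0121 m^2


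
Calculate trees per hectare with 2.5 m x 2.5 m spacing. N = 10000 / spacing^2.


N = 10000 / 2.5^2 = 10000 / 6.25 = 1600.00 ≈ 1600 trees/ha

1600 trees/ha


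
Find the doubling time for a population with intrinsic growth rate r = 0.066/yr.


td = ln(2) / 0.066 = 0.693147 / 0.066 = 10.5022 ≈ 10.5 years

10.5 years


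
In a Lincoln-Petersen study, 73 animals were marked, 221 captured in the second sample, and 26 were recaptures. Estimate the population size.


N = M * C / R = 73 * 221 / 26 = 16133 / 26 = 620.50 ≈ 621

621 individuals


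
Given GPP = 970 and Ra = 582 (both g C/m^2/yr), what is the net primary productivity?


NPP = GPP - Ra = 970 - 582 = 388 g C/m^2/yr

388 g C/m^2/yr


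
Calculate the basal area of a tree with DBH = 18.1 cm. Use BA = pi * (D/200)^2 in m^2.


D/200 = 18.1/200 = 0.0905 m
(D/200)^2 = 0.0905^2 = 0.00819025
BA = 3.141593 * 0.00819025 = 0.0257304 ≈ 0.0257 m^2

0.0257 m^2


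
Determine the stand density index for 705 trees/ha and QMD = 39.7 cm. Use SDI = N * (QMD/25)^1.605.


QMD/25 = 39.7/25 = 1.588
(1.588)^1.605 = exp(1.605 * ln(1.588)) = exp(1.605 * 0.462475) = exp(0.742272) = 2.10070
SDI = 705 * 2.10070 = 1480.99 ≈ 1481

1481


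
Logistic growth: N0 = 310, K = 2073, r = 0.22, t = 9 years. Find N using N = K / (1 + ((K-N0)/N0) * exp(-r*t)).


(K - N0)/N0 = (2073 - 310)/310 = 1763/310 = 5.68710
r*t = 0.22 * 9 = 1.98; exp(-1.98) = 0.138069
5.68710 * 0.138069 = 0.785212
1 + 0.785212 = 1.78521
N = 2073 / 1.78521 = 1161.21 ≈ 1161

1161


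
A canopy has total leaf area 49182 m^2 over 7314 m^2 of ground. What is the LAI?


LAI = 49182 / 7314 = 6.7244 ≈ 6.72

6.72


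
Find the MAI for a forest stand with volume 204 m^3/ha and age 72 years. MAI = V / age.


MAI = 204 / 72 = 2.8333 ≈ 2.83 m^3/ha/yr

2.83 m^3/ha/yr


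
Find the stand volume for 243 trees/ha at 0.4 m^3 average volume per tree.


V_stand = 243 * 0.4 = 97.2 m^3/ha

97.2 m^3/ha


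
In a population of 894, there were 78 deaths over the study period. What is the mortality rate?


Mortality rate = 78 / 894 = 0.087248 ≈ 0.0872

0.0872


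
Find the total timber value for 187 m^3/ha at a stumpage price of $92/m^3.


Value = 187 * 92 = $17204/ha

$17204/ha


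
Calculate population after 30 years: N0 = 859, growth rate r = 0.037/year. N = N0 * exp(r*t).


r*t = 0.037 * 30 = 1.11
exp(1.11) = 3.03436
N = 859 * 3.03436 = 2606.52 ≈ 2607

2607


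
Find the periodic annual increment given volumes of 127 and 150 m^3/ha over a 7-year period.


PAI = (V2 - V1) / period = (150 - 127) / 7 = 23 / 7 = 3.2857 ≈ 3.29 m^3/ha/yr

3.29 m^3/ha/yr


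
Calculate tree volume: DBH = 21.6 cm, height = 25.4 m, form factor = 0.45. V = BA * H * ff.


(D/200)^2 = (21.6/200)^2 = 0.108^2 = 0.011664
BA = 3.141593 * 0.011664 = 0.0366435 m^2
V = 0.0366435 * 25.4 * 0.45 = 0.418835 ≈ 0.419 m^3

0.419 m^3


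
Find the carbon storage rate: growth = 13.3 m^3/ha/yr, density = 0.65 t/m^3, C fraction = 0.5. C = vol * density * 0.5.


C = 13.3 * 0.65 * 0.5 = 4.3225 ≈ 4.32 t C/ha/yr

4.32 t C/ha/yr


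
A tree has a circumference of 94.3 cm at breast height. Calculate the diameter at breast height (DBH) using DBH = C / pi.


DBH = C / pi = 94.3 / 3.141593 = 30.0166 ≈ 30.02 cm

30.02 cm


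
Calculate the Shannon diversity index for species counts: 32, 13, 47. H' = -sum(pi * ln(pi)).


Total N = 32 + 13 + 47 = 92
Per-species terms:
  p = 32/92 = 0.347826; ln(p) = -1.056053; p*ln(p) = 0.347826 * (-1.056053) = -0.367323
  p = 13/92 = 0.141304; ln(p) = -1.956842; p*ln(p) = 0.141304 * (-1.956842) = -0.276510
  p = 47/92 = 0.510870; ln(p) = -0.671640; p*ln(p) = 0.510870 * (-0.671640) = -0.343121
sum(p*ln(p)) = (-0.367323) + (-0.276510) + (-0.343121) = -0.986954
H' = -(-0.986954) = 0.986954 ≈ 0.9870

0.9870


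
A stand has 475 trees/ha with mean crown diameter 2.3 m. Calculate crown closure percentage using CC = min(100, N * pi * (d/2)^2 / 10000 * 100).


(d/2)^2 = (2.3/2)^2 = 1.15^2 = 1.3225
Crown area = 3.141593 * 1.3225 = 4.15476 m^2
N * area / 10000 * 100 = 475 * 4.15476 / 10000 * 100 = 19.7351
CC = min(100, 19.7351) = 19.7351 ≈ 19.7%

19.7%


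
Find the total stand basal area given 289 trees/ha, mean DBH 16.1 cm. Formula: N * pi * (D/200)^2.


(D/200)^2 = (16.1/200)^2 = 0.0805^2 = 0.00648025
Individual BA = 3.141593 * 0.00648025 = 0.0203583 m^2
Stand BA = 289 * 0.0203583 = 5.88355 ≈ 5.88 m^2/ha

5.88 m^2/ha


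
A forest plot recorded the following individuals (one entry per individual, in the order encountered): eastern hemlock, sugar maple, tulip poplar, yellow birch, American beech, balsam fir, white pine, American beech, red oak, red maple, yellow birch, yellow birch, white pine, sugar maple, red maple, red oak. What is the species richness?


Total individuals logged = 16
Distinct species (count of individuals): eastern hemlock (1), sugar maple (2), tulip poplar (1), yellow birch (3), American beech (2), balsam fir (1), white pine (2), red oak (2), red maple (2)
Species richness = number of distinct species = 9

9


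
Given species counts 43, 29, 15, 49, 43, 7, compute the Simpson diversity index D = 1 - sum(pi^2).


Total N = 43 + 29 + 15 + 49 + 43 + 7 = 186
Per-species terms:
  p = 43/186 = 0.231183; p^2 = 0.231183^2 = 0.053446
  p = 29/186 = 0.155914; p^2 = 0.155914^2 = 0.024309
  p = 15/186 = 0.080645; p^2 = 0.080645^2 = 0.006504
  p = 49/186 = 0.263441; p^2 = 0.263441^2 = 0.069401
  p = 43/186 = 0.231183; p^2 = 0.231183^2 = 0.053446
  p = 7/186 = 0.037634; p^2 = 0.037634^2 = 0.001416
sum(p^2) = 0.053446 + 0.024309 + 0.006504 + 0.069401 + 0.053446 + 0.001416 = 0.208522
D = 1 - 0.208522 = 0.791478 ≈ 0.7915

0.7915


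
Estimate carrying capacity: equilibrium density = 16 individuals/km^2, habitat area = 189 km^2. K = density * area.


K = 16 * 189 = 3024 individuals

3024 individuals


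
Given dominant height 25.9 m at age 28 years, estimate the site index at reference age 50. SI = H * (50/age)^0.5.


50/28 = 1.78571
(1.78571)^0.5 = 1.33630
SI = 25.9 * 1.33630 = 34.6102 ≈ 34.6 m

34.6 m


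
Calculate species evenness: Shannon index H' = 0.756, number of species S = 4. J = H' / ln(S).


ln(4) = 1.38629
J = H' / ln(S) = 0.756 / 1.38629 = 0.545340 ≈ 0.5453

0.5453


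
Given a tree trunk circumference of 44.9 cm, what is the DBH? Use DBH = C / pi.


DBH = C / pi = 44.9 / 3.141593 = 14.2921 ≈ 14.29 cm

14.29 cm


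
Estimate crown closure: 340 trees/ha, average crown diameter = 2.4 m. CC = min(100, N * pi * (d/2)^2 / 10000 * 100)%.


(d/2)^2 = (2.4/2)^2 = 1.2^2 = 1.44
Crown area = 3.141593 * 1.44 = 4.52389 m^2
N * area / 10000 * 100 = 340 * 4.52389 / 10000 * 100 = 15.3812
CC = min(100, 15.3812) = 15.3812 ≈ 15.4%

15.4%


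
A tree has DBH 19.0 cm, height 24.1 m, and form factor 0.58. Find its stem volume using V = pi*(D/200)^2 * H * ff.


(D/200)^2 = (19.0/200)^2 = 0.095^2 = 0.009025
BA = 3.141593 * 0.009025 = 0.0283529 m^2
V = 0.0283529 * 24.1 * 0.58 = 0.396317 ≈ 0.396 m^3

0.396 m^3


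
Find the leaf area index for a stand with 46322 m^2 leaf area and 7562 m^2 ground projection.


LAI = 46322 / 7562 = 6.1256 ≈ 6.13

6.13
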